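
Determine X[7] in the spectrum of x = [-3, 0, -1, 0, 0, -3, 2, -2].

X[7] = Σ(n=0 to 7) x[n] · ω_8^(7n) where ω_8 = e^(-2πi/8)
= (-3)·ω_8^0 + (0)·ω_8^7 + (-1)·ω_8^14 + (0)·ω_8^21 + (0)·ω_8^28 + (-3)·ω_8^35 + (2)·ω_8^42 + (-2)·ω_8^49

X[7] = -2.2929+0.5355i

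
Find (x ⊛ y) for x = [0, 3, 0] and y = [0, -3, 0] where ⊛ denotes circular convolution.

(x ⊛ y)[n] = Σ(m=0 to 2) x[m] · y[(n-m) mod 3]

Computing each output sample:
(x ⊛ y)[0] = 0
(x ⊛ y)[1] = 0
(x ⊛ y)[2] = -9

x ⊛ y = [0, 0, -9]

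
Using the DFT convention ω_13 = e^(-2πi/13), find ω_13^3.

ω_13^3 = e^(-2πi·3/13)
= cos(-2π·3/13) + i·sin(-2π·3/13)
= cos(-6π/13) + i·sin(-6π/13)

ω_13^3 = cos(-6π/13) + i·sin(-6π/13) = 0.1205-0.9927i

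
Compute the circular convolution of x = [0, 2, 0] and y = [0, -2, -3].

(x ⊛ y)[n] = Σ(m=0 to 2) x[m] · y[(n-m) mod 3]

Computing each output sample:
(x ⊛ y)[0] = -6
(x ⊛ y)[1] = 0
(x ⊛ y)[2] = -4

x ⊛ y = [-6, 0, -4]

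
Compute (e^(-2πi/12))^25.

Since ω_12^12 = 1, powers reduce modulo 12.
25 mod 12 = 1
So ω_12^25 = ω_12^1 = e^(-2πi·1/12)

ω_12^25 = ω_12^1 = 0.8660-0.5000i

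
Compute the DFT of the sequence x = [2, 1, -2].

X[k] = Σ(n=0 to 2) x[n] · ω_3^(nk)
where ω_3 = e^(-2πi/3)

Computing each X[k]:
X[0] = 1
X[1] = 2.5000-2.5981i
X[2] = 2.5000+2.5981i

X = [1, 2.5000-2.5981i, 2.5000+2.5981i]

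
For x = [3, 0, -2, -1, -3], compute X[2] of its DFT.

X[2] = Σ(n=0 to 4) x[n] · ω_5^(2n) where ω_5 = e^(-2πi/5)
= (3)·ω_5^0 + (0)·ω_5^2 + (-2)·ω_5^4 + (-1)·ω_5^6 + (-3)·ω_5^8

X[2] = 4.5000-2.7144i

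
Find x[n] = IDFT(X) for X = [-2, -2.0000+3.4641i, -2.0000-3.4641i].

x[n] = (1/3) Σ(k=0 to 2) X[k] · e^(2πikn/3)

Computing each x[n]:
x[0] = -2
x[1] = -2
x[2] = 2

x = [-2, -2, 2]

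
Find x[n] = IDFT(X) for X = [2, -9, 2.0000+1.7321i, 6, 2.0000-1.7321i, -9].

x[n] = (1/6) Σ(k=0 to 5) X[k] · e^(2πikn/6)

Computing each x[n]:
x[0] = -1
x[1] = -3
x[2] = 3
x[3] = 3
x[4] = 2
x[5] = -2

x = [-1, -3, 3, 3, 2, -2]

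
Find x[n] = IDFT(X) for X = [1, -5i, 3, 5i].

x[n] = (1/4) Σ(k=0 to 3) X[k] · e^(2πikn/4)

Computing each x[n]:
x[0] = 1
x[1] = 2
x[2] = 1
x[3] = -3

x = [1, 2, 1, -3]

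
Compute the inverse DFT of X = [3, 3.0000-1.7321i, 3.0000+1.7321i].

x[n] = (1/3) Σ(k=0 to 2) X[k] · e^(2πikn/3)

Computing each x[n]:
x[0] = 3
x[1] = 1
x[2] = -1

x = [3, 1, -1]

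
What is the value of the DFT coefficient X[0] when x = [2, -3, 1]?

X[0] = Σ(n=0 to 2) x[n] · ω_3^0 = Σ x[n]
= (2) + (-3) + (1)

X[0] = 0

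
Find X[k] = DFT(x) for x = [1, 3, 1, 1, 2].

X[k] = Σ(n=0 to 4) x[n] · ω_5^(nk)
where ω_5 = e^(-2πi/5)

Computing each X[k]:
X[0] = 8
X[1] = 0.9271-0.9511i
X[2] = -2.4271-0.5878i
X[3] = -2.4271+0.5878i
X[4] = 0.9271+0.9511i

X = [8, 0.9271-0.9511i, -2.4271-0.5878i, -2.4271+0.5878i, 0.9271+0.9511i]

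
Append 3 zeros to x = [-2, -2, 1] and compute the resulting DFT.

Original 3-point DFT: [-3, -1.5000+2.5981i, -1.5000-2.5981i]
Zero-padded 6-point DFT provides frequency interpolation.

DFT_6([x, 0, ...]) = [-3, -3.5000+0.8660i, -1.5000+2.5981i, 1, -1.5000-2.5981i, -3.5000-0.8660i]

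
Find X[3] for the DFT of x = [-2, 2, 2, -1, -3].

X[3] = Σ(n=0 to 4) x[n] · ω_5^(3n) where ω_5 = e^(-2πi/5)
= (-2)·ω_5^0 + (2)·ω_5^3 + (2)·ω_5^6 + (-1)·ω_5^9 + (-3)·ω_5^12

X[3] = -0.8820+0.0858i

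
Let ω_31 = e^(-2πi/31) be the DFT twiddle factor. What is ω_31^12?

ω_31^12 = e^(-2πi·12/31)
= cos(-2π·12/31) + i·sin(-2π·12/31)
= cos(-24π/31) + i·sin(-24π/31)

ω_31^12 = cos(-24π/31) + i·sin(-24π/31) = -0.7588-0.6514i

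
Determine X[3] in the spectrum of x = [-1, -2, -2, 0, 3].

X[3] = Σ(n=0 to 4) x[n] · ω_5^(3n) where ω_5 = e^(-2πi/5)
= (-1)·ω_5^0 + (-2)·ω_5^3 + (-2)·ω_5^6 + (0)·ω_5^9 + (3)·ω_5^12

X[3] = -2.4271-1.0368i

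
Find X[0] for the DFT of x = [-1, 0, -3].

X[0] = Σ(n=0 to 2) x[n] · ω_3^0 = Σ x[n]
= (-1) + (0) + (-3)

X[0] = -4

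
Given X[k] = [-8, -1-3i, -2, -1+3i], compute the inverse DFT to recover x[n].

x[n] = (1/4) Σ(k=0 to 3) X[k] · e^(2πikn/4)

Computing each x[n]:
x[0] = -3
x[1] = 0
x[2] = -2
x[3] = -3

x = [-3, 0, -2, -3]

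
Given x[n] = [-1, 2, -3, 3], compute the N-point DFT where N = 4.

X[k] = Σ(n=0 to 3) x[n] · ω_4^(nk)
where ω_4 = e^(-2πi/4)

Computing each X[k]:
X[0] = 1
X[1] = 2+1i
X[2] = -9
X[3] = 2-1i

X = [1, 2+1i, -9, 2-1i]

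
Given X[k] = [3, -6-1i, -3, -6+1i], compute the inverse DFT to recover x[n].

x[n] = (1/4) Σ(k=0 to 3) X[k] · e^(2πikn/4)

Computing each x[n]:
x[0] = -3
x[1] = 2
x[2] = 3
x[3] = 1

x = [-3, 2, 3, 1]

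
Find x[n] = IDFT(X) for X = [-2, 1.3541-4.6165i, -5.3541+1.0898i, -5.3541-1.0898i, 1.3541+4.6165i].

x[n] = (1/5) Σ(k=0 to 4) X[k] · e^(2πikn/5)

Computing each x[n]:
x[0] = -2
x[1] = 3
x[2] = 0
x[3] = -3
x[4] = 0

x = [-2, 3, 0, -3, 0]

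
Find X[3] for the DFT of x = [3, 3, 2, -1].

X[3] = Σ(n=0 to 3) x[n] · ω_4^(3n) where ω_4 = e^(-2πi/4)
= (3)·ω_4^0 + (3)·ω_4^3 + (2)·ω_4^6 + (-1)·ω_4^9

X[3] = 1+4i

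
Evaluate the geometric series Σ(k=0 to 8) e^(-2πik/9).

Sum of all nth roots of unity equals 0 for n > 1 (geometric series with r ≠ 1).

0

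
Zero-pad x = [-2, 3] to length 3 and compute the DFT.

Original 2-point DFT: [1, -5]
Zero-padded 3-point DFT provides frequency interpolation.

DFT_3([x, 0, ...]) = [1, -3.5000-2.5981i, -3.5000+2.5981i]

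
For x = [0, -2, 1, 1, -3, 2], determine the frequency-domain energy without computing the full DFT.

Parseval: Σ|x[n]|² = (1/N)Σ|X[k]|², so Σ|X[k]|² = N·Σ|x[n]|² = 6·19.0000

Σ|X[k]|² = N·Σ|x[n]|² = 6·19.0000 = 114.0000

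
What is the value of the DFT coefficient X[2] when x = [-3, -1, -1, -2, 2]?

X[2] = Σ(n=0 to 4) x[n] · ω_5^(2n) where ω_5 = e^(-2πi/5)
= (-3)·ω_5^0 + (-1)·ω_5^2 + (-1)·ω_5^4 + (-2)·ω_5^6 + (2)·ω_5^8

X[2] = -4.7361+2.7144i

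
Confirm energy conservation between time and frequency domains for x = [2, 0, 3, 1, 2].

Time domain:
Σ|x[n]|² = |2|² + |0|² + |3|² + |1|² + |2|² = 18.0000

Frequency domain:
(1/5)Σ|X[k]|² = (1/5)(|8|² + |-0.6180+0.7265i|² + |1.6180+3.0777i|² + |1.6180-3.0777i|² + |-0.6180-0.7265i|²) = (1/5)·90.0000 = 18.0000

Both sides agree, confirming Parseval's theorem.

Σ|x[n]|² = (1/N)Σ|X[k]|² = 18.0000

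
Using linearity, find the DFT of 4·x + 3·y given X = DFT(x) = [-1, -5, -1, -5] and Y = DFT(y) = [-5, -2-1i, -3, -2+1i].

By linearity: DFT(4x + 3y) = 4·DFT(x) + 3·DFT(y)
= 4·[-1, -5, -1, -5] + 3·[-5, -2-1i, -3, -2+1i]

Computing element-wise:
Z[0] = 4·(-1) + 3·(-5) = -19
Z[1] = 4·(-5) + 3·(-2-1i) = -26-3i
Z[2] = 4·(-1) + 3·(-3) = -13
Z[3] = 4·(-5) + 3·(-2+1i) = -26+3i

DFT(4x + 3y) = 4·X + 3·Y = [-19, -26-3i, -13, -26+3i]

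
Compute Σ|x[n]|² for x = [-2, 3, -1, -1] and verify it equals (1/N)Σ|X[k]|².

Time domain:
Σ|x[n]|² = |-2|² + |3|² + |-1|² + |-1|² = 15.0000

Frequency domain:
(1/4)Σ|X[k]|² = (1/4)(|-1|² + |-1-4i|² + |-5|² + |-1+4i|²) = (1/4)·60.0000 = 15.0000

Both sides agree, confirming Parseval's theorem.

Σ|x[n]|² = (1/N)Σ|X[k]|² = 15.0000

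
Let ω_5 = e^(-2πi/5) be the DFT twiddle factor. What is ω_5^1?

ω_5^1 = e^(-2πi·1/5)
= cos(-2π·1/5) + i·sin(-2π·1/5)
= cos(-2π/5) + i·sin(-2π/5)

ω_5^1 = cos(-2π/5) + i·sin(-2π/5) = 0.3090-0.9511i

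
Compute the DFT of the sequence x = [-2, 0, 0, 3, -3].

X[k] = Σ(n=0 to 4) x[n] · ω_5^(nk)
where ω_5 = e^(-2πi/5)

Computing each X[k]:
X[0] = -2
X[1] = -5.3541-1.0898i
X[2] = 1.3541-4.6165i
X[3] = 1.3541+4.6165i
X[4] = -5.3541+1.0898i

X = [-2, -5.3541-1.0898i, 1.3541-4.6165i, 1.3541+4.6165i, -5.3541+1.0898i]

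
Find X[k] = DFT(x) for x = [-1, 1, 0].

X[k] = Σ(n=0 to 2) x[n] · ω_3^(nk)
where ω_3 = e^(-2πi/3)

Computing each X[k]:
X[0] = 0
X[1] = -1.5000-0.8660i
X[2] = -1.5000+0.8660i

X = [0, -1.5000-0.8660i, -1.5000+0.8660i]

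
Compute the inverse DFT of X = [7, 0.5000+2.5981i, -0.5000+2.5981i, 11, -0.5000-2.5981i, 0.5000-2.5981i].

x[n] = (1/6) Σ(k=0 to 5) X[k] · e^(2πikn/6)

Computing each x[n]:
x[0] = 3
x[1] = -2
x[2] = 3
x[3] = -1
x[4] = 3
x[5] = 1

x = [3, -2, 3, -1, 3, 1]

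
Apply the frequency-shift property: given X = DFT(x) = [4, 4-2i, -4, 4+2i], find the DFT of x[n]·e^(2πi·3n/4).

Modulation property: DFT(ω_4^(-3n)·x[n]) = X[(k-3) mod 4], so circularly shift X by 3 positions.

X[k-3] = [4-2i, -4, 4+2i, 4]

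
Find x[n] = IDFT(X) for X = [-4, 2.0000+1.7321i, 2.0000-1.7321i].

x[n] = (1/3) Σ(k=0 to 2) X[k] · e^(2πikn/3)

Computing each x[n]:
x[0] = 0
x[1] = -3
x[2] = -1

x = [0, -3, -1]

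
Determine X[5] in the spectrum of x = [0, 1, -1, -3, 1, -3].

X[5] = Σ(n=0 to 5) x[n] · ω_6^(5n) where ω_6 = e^(-2πi/6)
= (0)·ω_6^0 + (1)·ω_6^5 + (-1)·ω_6^10 + (-3)·ω_6^15 + (1)·ω_6^20 + (-3)·ω_6^25

X[5] = 2.0000+1.7321i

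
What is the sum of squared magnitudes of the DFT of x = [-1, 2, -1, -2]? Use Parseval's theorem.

Parseval: Σ|x[n]|² = (1/N)Σ|X[k]|², so Σ|X[k]|² = N·Σ|x[n]|² = 4·10.0000

Σ|X[k]|² = N·Σ|x[n]|² = 4·10.0000 = 40.0000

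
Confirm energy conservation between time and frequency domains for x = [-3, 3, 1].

Time domain:
Σ|x[n]|² = |-3|² + |3|² + |1|² = 19.0000

Frequency domain:
(1/3)Σ|X[k]|² = (1/3)(|1|² + |-5.0000-1.7321i|² + |-5.0000+1.7321i|²) = (1/3)·57.0000 = 19.0000

Both sides agree, confirming Parseval's theorem.

Σ|x[n]|² = (1/N)Σ|X[k]|² = 19.0000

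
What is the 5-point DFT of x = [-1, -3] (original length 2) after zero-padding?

Original 2-point DFT: [-4, 2]
Zero-padded 5-point DFT provides frequency interpolation.

DFT_5([x, 0, ...]) = [-4, -1.9271+2.8532i, 1.4271+1.7634i, 1.4271-1.7634i, -1.9271-2.8532i]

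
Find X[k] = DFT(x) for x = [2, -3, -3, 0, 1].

X[k] = Σ(n=0 to 4) x[n] · ω_5^(nk)
where ω_5 = e^(-2πi/5)

Computing each X[k]:
X[0] = -3
X[1] = 3.8090+5.5676i
X[2] = 2.6910-0.5020i
X[3] = 2.6910+0.5020i
X[4] = 3.8090-5.5676i

X = [-3, 3.8090+5.5676i, 2.6910-0.5020i, 2.6910+0.5020i, 3.8090-5.5676i]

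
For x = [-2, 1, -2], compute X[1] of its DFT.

X[1] = Σ(n=0 to 2) x[n] · ω_3^(1n) where ω_3 = e^(-2πi/3)
= (-2)·ω_3^0 + (1)·ω_3^1 + (-2)·ω_3^2

X[1] = -1.5000-2.5981i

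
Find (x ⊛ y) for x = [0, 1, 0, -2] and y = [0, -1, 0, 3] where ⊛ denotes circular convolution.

(x ⊛ y)[n] = Σ(m=0 to 3) x[m] · y[(n-m) mod 4]

Computing each output sample:
(x ⊛ y)[0] = 5
(x ⊛ y)[1] = 0
(x ⊛ y)[2] = -7
(x ⊛ y)[3] = 0

x ⊛ y = [5, 0, -7, 0]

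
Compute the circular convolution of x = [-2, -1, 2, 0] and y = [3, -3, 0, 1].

(x ⊛ y)[n] = Σ(m=0 to 3) x[m] · y[(n-m) mod 4]

Computing each output sample:
(x ⊛ y)[0] = -7
(x ⊛ y)[1] = 5
(x ⊛ y)[2] = 9
(x ⊛ y)[3] = -8

x ⊛ y = [-7, 5, 9, -8]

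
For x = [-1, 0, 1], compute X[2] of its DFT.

X[2] = Σ(n=0 to 2) x[n] · ω_3^(2n) where ω_3 = e^(-2πi/3)
= (-1)·ω_3^0 + (0)·ω_3^2 + (1)·ω_3^4

X[2] = -1.5000-0.8660i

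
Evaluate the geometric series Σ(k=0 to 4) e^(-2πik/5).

Sum of all nth roots of unity equals 0 for n > 1 (geometric series with r ≠ 1).

0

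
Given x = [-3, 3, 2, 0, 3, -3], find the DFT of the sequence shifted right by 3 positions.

Time shift by 3: X_shifted[k] = ω_6^(3k) · X[k]
Shifted x = [0, 3, -3, -3, 3, 2]

DFT(x[n-3]) = [2, 5.5000+4.3301i, -5.5000-6.0622i, -2, -5.5000+6.0622i, 5.5000-4.3301i]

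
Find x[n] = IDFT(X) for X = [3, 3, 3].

x[n] = (1/3) Σ(k=0 to 2) X[k] · e^(2πikn/3)

Computing each x[n]:
x[0] = 3
x[1] = 0
x[2] = 0

x = [3, 0, 0]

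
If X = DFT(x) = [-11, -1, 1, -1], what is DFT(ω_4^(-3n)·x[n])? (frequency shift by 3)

Modulation property: DFT(ω_4^(-3n)·x[n]) = X[(k-3) mod 4], so circularly shift X by 3 positions.

X[k-3] = [-1, 1, -1, -11]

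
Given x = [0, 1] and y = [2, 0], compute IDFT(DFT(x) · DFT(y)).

(x ⊛ y)[n] = Σ(m=0 to 1) x[m] · y[(n-m) mod 2]

Computing each output sample:
(x ⊛ y)[0] = 0
(x ⊛ y)[1] = 2

x ⊛ y = [0, 2]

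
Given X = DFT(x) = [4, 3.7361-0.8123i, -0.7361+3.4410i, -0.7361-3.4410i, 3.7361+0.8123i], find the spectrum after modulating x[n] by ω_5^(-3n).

Modulation property: DFT(ω_5^(-3n)·x[n]) = X[(k-3) mod 5], so circularly shift X by 3 positions.

X[k-3] = [-0.7361+3.4410i, -0.7361-3.4410i, 3.7361+0.8123i, 4, 3.7361-0.8123i]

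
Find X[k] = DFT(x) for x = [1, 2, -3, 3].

X[k] = Σ(n=0 to 3) x[n] · ω_4^(nk)
where ω_4 = e^(-2πi/4)

Computing each X[k]:
X[0] = 3
X[1] = 4+1i
X[2] = -7
X[3] = 4-1i

X = [3, 4+1i, -7, 4-1i]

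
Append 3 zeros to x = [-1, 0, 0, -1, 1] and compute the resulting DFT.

Original 5-point DFT: [-1, 0.1180+0.3633i, -2.1180+1.5388i, -2.1180-1.5388i, 0.1180-0.3633i]
Zero-padded 8-point DFT provides frequency interpolation.

DFT_8([x, 0, ...]) = [-1, -1.2929+0.7071i, -1i, -2.7071+0.7071i, 1, -2.7071-0.7071i, 1i, -1.2929-0.7071i]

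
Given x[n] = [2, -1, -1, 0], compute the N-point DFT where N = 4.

X[k] = Σ(n=0 to 3) x[n] · ω_4^(nk)
where ω_4 = e^(-2πi/4)

Computing each X[k]:
X[0] = 0
X[1] = 3+1i
X[2] = 2
X[3] = 3-1i

X = [0, 3+1i, 2, 3-1i]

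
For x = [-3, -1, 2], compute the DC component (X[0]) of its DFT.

X[0] = Σ(n=0 to 2) x[n] · ω_3^0 = Σ x[n]
= (-3) + (-1) + (2)

X[0] = -2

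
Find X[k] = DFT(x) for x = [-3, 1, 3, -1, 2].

X[k] = Σ(n=0 to 4) x[n] · ω_5^(nk)
where ω_5 = e^(-2πi/5)

Computing each X[k]:
X[0] = 2
X[1] = -3.6910-1.4001i
X[2] = -4.8090+4.3920i
X[3] = -4.8090-4.3920i
X[4] = -3.6910+1.4001i

X = [2, -3.6910-1.4001i, -4.8090+4.3920i, -4.8090-4.3920i, -3.6910+1.4001i]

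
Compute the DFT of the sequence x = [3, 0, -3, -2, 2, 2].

X[k] = Σ(n=0 to 5) x[n] · ω_6^(nk)
where ω_6 = e^(-2πi/6)

Computing each X[k]:
X[0] = 2
X[1] = 6.5000+6.0622i
X[2] = 0.5000-2.5981i
X[3] = 2
X[4] = 0.5000+2.5981i
X[5] = 6.5000-6.0622i

X = [2, 6.5000+6.0622i, 0.5000-2.5981i, 2, 0.5000+2.5981i, 6.5000-6.0622i]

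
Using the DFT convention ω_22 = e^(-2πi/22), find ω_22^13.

ω_22^13 = e^(-2πi·13/22)
= cos(-2π·13/22) + i·sin(-2π·13/22)
= cos(-26π/22) + i·sin(-26π/22)

ω_22^13 = cos(-26π/22) + i·sin(-26π/22) = -0.8413+0.5406i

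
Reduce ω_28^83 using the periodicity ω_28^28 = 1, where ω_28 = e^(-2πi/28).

Since ω_28^28 = 1, powers reduce modulo 28.
83 mod 28 = 27
So ω_28^83 = ω_28^27 = e^(-2πi·27/28)

ω_28^83 = ω_28^27 = 0.9749+0.2225i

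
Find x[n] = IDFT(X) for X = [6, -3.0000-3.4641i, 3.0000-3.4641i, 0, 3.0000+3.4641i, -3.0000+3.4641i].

x[n] = (1/6) Σ(k=0 to 5) X[k] · e^(2πikn/6)

Computing each x[n]:
x[0] = 1
x[1] = 2
x[2] = 1
x[3] = 3
x[4] = 1
x[5] = -2

x = [1, 2, 1, 3, 1, -2]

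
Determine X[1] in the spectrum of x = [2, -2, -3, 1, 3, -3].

X[1] = Σ(n=0 to 5) x[n] · ω_6^(1n) where ω_6 = e^(-2πi/6)
= (2)·ω_6^0 + (-2)·ω_6^1 + (-3)·ω_6^2 + (1)·ω_6^3 + (3)·ω_6^4 + (-3)·ω_6^5

X[1] = -1.5000+4.3301i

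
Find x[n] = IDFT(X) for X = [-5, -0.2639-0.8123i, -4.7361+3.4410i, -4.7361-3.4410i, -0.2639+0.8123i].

x[n] = (1/5) Σ(k=0 to 4) X[k] · e^(2πikn/5)

Computing each x[n]:
x[0] = -3
x[1] = 0
x[2] = 0
x[3] = -3
x[4] = 1

x = [-3, 0, 0, -3, 1]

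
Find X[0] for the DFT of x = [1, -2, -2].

X[0] = Σ(n=0 to 2) x[n] · ω_3^0 = Σ x[n]
= (1) + (-2) + (-2)

X[0] = -3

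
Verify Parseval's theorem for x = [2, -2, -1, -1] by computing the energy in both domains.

Time domain:
Σ|x[n]|² = |2|² + |-2|² + |-1|² + |-1|² = 10.0000

Frequency domain:
(1/4)Σ|X[k]|² = (1/4)(|-2|² + |3+1i|² + |4|² + |3-1i|²) = (1/4)·40.0000 = 10.0000

Both sides agree, confirming Parseval's theorem.

Σ|x[n]|² = (1/N)Σ|X[k]|² = 10.0000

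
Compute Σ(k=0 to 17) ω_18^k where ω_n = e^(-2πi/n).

Sum of all nth roots of unity equals 0 for n > 1 (geometric series with r ≠ 1).

0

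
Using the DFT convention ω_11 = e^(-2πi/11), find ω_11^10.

ω_11^10 = e^(-2πi·10/11)
= cos(-2π·10/11) + i·sin(-2π·10/11)
= cos(-20π/11) + i·sin(-20π/11)

ω_11^10 = cos(-20π/11) + i·sin(-20π/11) = 0.8413+0.5406i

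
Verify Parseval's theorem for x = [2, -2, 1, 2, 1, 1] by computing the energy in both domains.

Time domain:
Σ|x[n]|² = |2|² + |-2|² + |1|² + |2|² + |1|² + |1|² = 15.0000

Frequency domain:
(1/6)Σ|X[k]|² = (1/6)(|5|² + |-1.5000+2.5981i|² + |3.5000+2.5981i|² + |3|² + |3.5000-2.5981i|² + |-1.5000-2.5981i|²) = (1/6)·90.0000 = 15.0000

Both sides agree, confirming Parseval's theorem.

Σ|x[n]|² = (1/N)Σ|X[k]|² = 15.0000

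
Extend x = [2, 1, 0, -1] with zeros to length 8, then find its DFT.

Original 4-point DFT: [2, 2-2i, 2, 2+2i]
Zero-padded 8-point DFT provides frequency interpolation.

DFT_8([x, 0, ...]) = [2, 3.4142, 2-2i, 0.5858, 2, 0.5858, 2+2i, 3.4142]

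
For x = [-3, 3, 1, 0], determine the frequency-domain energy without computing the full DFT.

Parseval: Σ|x[n]|² = (1/N)Σ|X[k]|², so Σ|X[k]|² = N·Σ|x[n]|² = 4·19.0000

Σ|X[k]|² = N·Σ|x[n]|² = 4·19.0000 = 76.0000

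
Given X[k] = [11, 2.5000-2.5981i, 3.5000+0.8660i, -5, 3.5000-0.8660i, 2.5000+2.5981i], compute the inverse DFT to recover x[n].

x[n] = (1/6) Σ(k=0 to 5) X[k] · e^(2πikn/6)

Computing each x[n]:
x[0] = 3
x[1] = 3
x[2] = 1
x[3] = 3
x[4] = -1
x[5] = 2

x = [3, 3, 1, 3, -1, 2]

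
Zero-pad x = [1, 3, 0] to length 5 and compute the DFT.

Original 3-point DFT: [4, -0.5000-2.5981i, -0.5000+2.5981i]
Zero-padded 5-point DFT provides frequency interpolation.

DFT_5([x, 0, ...]) = [4, 1.9271-2.8532i, -1.4271-1.7634i, -1.4271+1.7634i, 1.9271+2.8532i]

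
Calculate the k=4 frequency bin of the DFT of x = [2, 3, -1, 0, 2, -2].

X[4] = Σ(n=0 to 5) x[n] · ω_6^(4n) where ω_6 = e^(-2πi/6)
= (2)·ω_6^0 + (3)·ω_6^4 + (-1)·ω_6^8 + (0)·ω_6^12 + (2)·ω_6^16 + (-2)·ω_6^20

X[4] = 1.0000+6.9282i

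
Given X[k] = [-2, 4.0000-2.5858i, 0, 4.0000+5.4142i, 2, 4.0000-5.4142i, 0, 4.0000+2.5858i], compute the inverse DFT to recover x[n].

x[n] = (1/8) Σ(k=0 to 7) X[k] · e^(2πikn/8)

Computing each x[n]:
x[0] = 2
x[1] = -1
x[2] = 2
x[3] = -1
x[4] = -2
x[5] = 0
x[6] = -2
x[7] = 0

x = [2, -1, 2, -1, -2, 0, -2, 0]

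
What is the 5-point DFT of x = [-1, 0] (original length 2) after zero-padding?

Original 2-point DFT: [-1, -1]
Zero-padded 5-point DFT provides frequency interpolation.

DFT_5([x, 0, ...]) = [-1, -1, -1, -1, -1]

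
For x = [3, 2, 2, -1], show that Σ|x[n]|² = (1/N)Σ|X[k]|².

Time domain:
Σ|x[n]|² = |3|² + |2|² + |2|² + |-1|² = 18.0000

Frequency domain:
(1/4)Σ|X[k]|² = (1/4)(|6|² + |1-3i|² + |4|² + |1+3i|²) = (1/4)·72.0000 = 18.0000

Both sides agree, confirming Parseval's theorem.

Σ|x[n]|² = (1/N)Σ|X[k]|² = 18.0000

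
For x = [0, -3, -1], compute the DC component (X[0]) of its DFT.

X[0] = Σ(n=0 to 2) x[n] · ω_3^0 = Σ x[n]
= (0) + (-3) + (-1)

X[0] = -4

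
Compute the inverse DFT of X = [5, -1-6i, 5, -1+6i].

x[n] = (1/4) Σ(k=0 to 3) X[k] · e^(2πikn/4)

Computing each x[n]:
x[0] = 2
x[1] = 3
x[2] = 3
x[3] = -3

x = [2, 3, 3, -3]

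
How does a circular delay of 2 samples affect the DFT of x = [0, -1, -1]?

Time shift by 2: X_shifted[k] = ω_3^(2k) · X[k]
Shifted x = [-1, -1, 0]

DFT(x[n-2]) = [-2, -0.5000+0.8660i, -0.5000-0.8660i]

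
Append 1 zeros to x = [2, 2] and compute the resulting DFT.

Original 2-point DFT: [4, 0]
Zero-padded 3-point DFT provides frequency interpolation.

DFT_3([x, 0, ...]) = [4, 1.0000-1.7321i, 1.0000+1.7321i]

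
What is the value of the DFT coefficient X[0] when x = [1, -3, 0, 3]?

X[0] = Σ(n=0 to 3) x[n] · ω_4^0 = Σ x[n]
= (1) + (-3) + (0) + (3)

X[0] = 1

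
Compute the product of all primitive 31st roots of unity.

The primitive 31st roots of unity are ω_31^k for k coprime to 31: k ∈ {1, 2, 3, 4, 5, 6, 7, 8, 9, 10, 11, 12, 13, 14, 15, 16, 17, 18, 19, 20, 21, 22, 23, 24, 25, 26, 27, 28, 29, 30}
Their product equals the constant term of the cyclotomic polynomial Φ_31(x) up to sign.
For n ≥ 3, the product of all primitive nth roots of unity is 1. (For n=1 it is 1; for n=2 it is -1.)

1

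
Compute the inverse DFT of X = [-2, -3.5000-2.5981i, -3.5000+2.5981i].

x[n] = (1/3) Σ(k=0 to 2) X[k] · e^(2πikn/3)

Computing each x[n]:
x[0] = -3
x[1] = 2
x[2] = -1

x = [-3, 2, -1]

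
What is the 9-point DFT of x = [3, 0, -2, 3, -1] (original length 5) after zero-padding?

Original 5-point DFT: [3, 1.8820+1.9879i, 4.1180-5.3431i, 4.1180+5.3431i, 1.8820-1.9879i]
Zero-padded 9-point DFT provides frequency interpolation.

DFT_9([x, 0, ...]) = [3, 2.0924-0.2864i, 2.6133+2.6393i, 7.5000-0.8660i, -0.2057-4.8685i, -0.2057+4.8685i, 7.5000+0.8660i, 2.6133-2.6393i, 2.0924+0.2864i]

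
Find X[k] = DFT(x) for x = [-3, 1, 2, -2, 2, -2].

X[k] = Σ(n=0 to 5) x[n] · ω_6^(nk)
where ω_6 = e^(-2πi/6)

Computing each X[k]:
X[0] = -2
X[1] = -3.5000-2.5981i
X[2] = -6.5000-2.5981i
X[3] = 4
X[4] = -6.5000+2.5981i
X[5] = -3.5000+2.5981i

X = [-2, -3.5000-2.5981i, -6.5000-2.5981i, 4, -6.5000+2.5981i, -3.5000+2.5981i]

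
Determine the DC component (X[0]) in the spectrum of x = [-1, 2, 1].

X[0] = Σ(n=0 to 2) x[n] · ω_3^0 = Σ x[n]
= (-1) + (2) + (1)

X[0] = 2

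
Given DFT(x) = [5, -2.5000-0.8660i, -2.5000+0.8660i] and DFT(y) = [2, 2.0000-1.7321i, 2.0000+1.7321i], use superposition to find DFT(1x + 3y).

By linearity: DFT(1x + 3y) = 1·DFT(x) + 3·DFT(y)
= 1·[5, -2.5000-0.8660i, -2.5000+0.8660i] + 3·[2, 2.0000-1.7321i, 2.0000+1.7321i]

Computing element-wise:
Z[0] = 1·(5) + 3·(2) = 11
Z[1] = 1·(-2.5000-0.8660i) + 3·(2.0000-1.7321i) = 3.5000-6.0623i
Z[2] = 1·(-2.5000+0.8660i) + 3·(2.0000+1.7321i) = 3.5000+6.0623i

DFT(1x + 3y) = 1·X + 3·Y = [11, 3.5000-6.0623i, 3.5000+6.0623i]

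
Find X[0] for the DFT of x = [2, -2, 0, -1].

X[0] = Σ(n=0 to 3) x[n] · ω_4^0 = Σ x[n]
= (2) + (-2) + (0) + (-1)

X[0] = -1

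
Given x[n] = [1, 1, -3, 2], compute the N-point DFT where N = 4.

X[k] = Σ(n=0 to 3) x[n] · ω_4^(nk)
where ω_4 = e^(-2πi/4)

Computing each X[k]:
X[0] = 1
X[1] = 4+1i
X[2] = -5
X[3] = 4-1i

X = [1, 4+1i, -5, 4-1i]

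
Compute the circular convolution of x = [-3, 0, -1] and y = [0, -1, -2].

(x ⊛ y)[n] = Σ(m=0 to 2) x[m] · y[(n-m) mod 3]

Computing each output sample:
(x ⊛ y)[0] = 1
(x ⊛ y)[1] = 5
(x ⊛ y)[2] = 6

x ⊛ y = [1, 5, 6]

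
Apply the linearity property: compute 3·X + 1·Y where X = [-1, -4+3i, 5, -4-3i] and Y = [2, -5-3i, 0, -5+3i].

By linearity: DFT(3x + 1y) = 3·DFT(x) + 1·DFT(y)
= 3·[-1, -4+3i, 5, -4-3i] + 1·[2, -5-3i, 0, -5+3i]

Computing element-wise:
Z[0] = 3·(-1) + 1·(2) = -1
Z[1] = 3·(-4+3i) + 1·(-5-3i) = -17+6i
Z[2] = 3·(5) + 1·(0) = 15
Z[3] = 3·(-4-3i) + 1·(-5+3i) = -17-6i

DFT(3x + 1y) = 3·X + 1·Y = [-1, -17+6i, 15, -17-6i]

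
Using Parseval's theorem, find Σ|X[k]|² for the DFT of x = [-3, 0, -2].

Parseval: Σ|x[n]|² = (1/N)Σ|X[k]|², so Σ|X[k]|² = N·Σ|x[n]|² = 3·13.0000

Σ|X[k]|² = N·Σ|x[n]|² = 3·13.0000 = 39.0000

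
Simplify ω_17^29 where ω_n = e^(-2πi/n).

Since ω_17^17 = 1, powers reduce modulo 17.
29 mod 17 = 12
So ω_17^29 = ω_17^12 = e^(-2πi·12/17)

ω_17^29 = ω_17^12 = -0.2737+0.9618i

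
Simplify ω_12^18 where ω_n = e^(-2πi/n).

Since ω_12^12 = 1, powers reduce modulo 12.
18 mod 12 = 6
So ω_12^18 = ω_12^6 = e^(-2πi·6/12)

ω_12^18 = ω_12^6 = -1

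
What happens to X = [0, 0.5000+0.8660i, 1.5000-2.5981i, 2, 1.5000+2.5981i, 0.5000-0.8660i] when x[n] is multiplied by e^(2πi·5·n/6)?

Modulation property: DFT(ω_6^(-5n)·x[n]) = X[(k-5) mod 6], so circularly shift X by 5 positions.

X[k-5] = [0.5000+0.8660i, 1.5000-2.5981i, 2, 1.5000+2.5981i, 0.5000-0.8660i, 0]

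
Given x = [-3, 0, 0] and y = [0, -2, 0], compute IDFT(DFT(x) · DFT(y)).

(x ⊛ y)[n] = Σ(m=0 to 2) x[m] · y[(n-m) mod 3]

Computing each output sample:
(x ⊛ y)[0] = 0
(x ⊛ y)[1] = 6
(x ⊛ y)[2] = 0

x ⊛ y = [0, 6, 0]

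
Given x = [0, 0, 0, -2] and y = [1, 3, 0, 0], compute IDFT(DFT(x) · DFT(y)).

(x ⊛ y)[n] = Σ(m=0 to 3) x[m] · y[(n-m) mod 4]

Computing each output sample:
(x ⊛ y)[0] = -6
(x ⊛ y)[1] = 0
(x ⊛ y)[2] = 0
(x ⊛ y)[3] = -2

x ⊛ y = [-6, 0, 0, -2]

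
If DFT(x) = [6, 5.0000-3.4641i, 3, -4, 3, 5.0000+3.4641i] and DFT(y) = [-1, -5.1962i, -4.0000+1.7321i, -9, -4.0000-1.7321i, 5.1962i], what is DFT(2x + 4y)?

By linearity: DFT(2x + 4y) = 2·DFT(x) + 4·DFT(y)
= 2·[6, 5.0000-3.4641i, 3, -4, 3, 5.0000+3.4641i] + 4·[-1, -5.1962i, -4.0000+1.7321i, -9, -4.0000-1.7321i, 5.1962i]

Computing element-wise:
Z[0] = 2·(6) + 4·(-1) = 8
Z[1] = 2·(5.0000-3.4641i) + 4·(-5.1962i) = 10.0000-27.7130i
Z[2] = 2·(3) + 4·(-4.0000+1.7321i) = -10.0000+6.9284i
Z[3] = 2·(-4) + 4·(-9) = -44
Z[4] = 2·(3) + 4·(-4.0000-1.7321i) = -10.0000-6.9284i
Z[5] = 2·(5.0000+3.4641i) + 4·(5.1962i) = 10.0000+27.7130i

DFT(2x + 4y) = 2·X + 4·Y = [8, 10.0000-27.7130i, -10.0000+6.9284i, -44, -10.0000-6.9284i, 10.0000+27.7130i]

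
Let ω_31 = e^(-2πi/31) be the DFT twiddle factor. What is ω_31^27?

ω_31^27 = e^(-2πi·27/31)
= cos(-2π·27/31) + i·sin(-2π·27/31)
= cos(-54π/31) + i·sin(-54π/31)

ω_31^27 = cos(-54π/31) + i·sin(-54π/31) = 0.6890+0.7248i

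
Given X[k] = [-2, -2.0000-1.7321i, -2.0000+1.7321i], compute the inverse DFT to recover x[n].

x[n] = (1/3) Σ(k=0 to 2) X[k] · e^(2πikn/3)

Computing each x[n]:
x[0] = -2
x[1] = 1
x[2] = -1

x = [-2, 1, -1]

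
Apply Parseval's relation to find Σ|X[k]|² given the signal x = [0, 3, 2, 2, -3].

Parseval: Σ|x[n]|² = (1/N)Σ|X[k]|², so Σ|X[k]|² = N·Σ|x[n]|² = 5·26.0000

Σ|X[k]|² = N·Σ|x[n]|² = 5·26.0000 = 130.0000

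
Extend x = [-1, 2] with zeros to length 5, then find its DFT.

Original 2-point DFT: [1, -3]
Zero-padded 5-point DFT provides frequency interpolation.

DFT_5([x, 0, ...]) = [1, -0.3820-1.9021i, -2.6180-1.1756i, -2.6180+1.1756i, -0.3820+1.9021i]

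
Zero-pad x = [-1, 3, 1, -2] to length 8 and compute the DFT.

Original 4-point DFT: [1, -2-5i, -1, -2+5i]
Zero-padded 8-point DFT provides frequency interpolation.

DFT_8([x, 0, ...]) = [1, 2.5355-1.7071i, -2-5i, -4.5355+0.2929i, -1, -4.5355-0.2929i, -2+5i, 2.5355+1.7071i]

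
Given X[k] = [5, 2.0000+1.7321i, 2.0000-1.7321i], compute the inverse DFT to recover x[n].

x[n] = (1/3) Σ(k=0 to 2) X[k] · e^(2πikn/3)

Computing each x[n]:
x[0] = 3
x[1] = 0
x[2] = 2

x = [3, 0, 2]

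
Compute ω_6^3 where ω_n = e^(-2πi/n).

ω_6^3 = e^(-2πi·3/6)
= cos(-2π·3/6) + i·sin(-2π·3/6)
= cos(-6π/6) + i·sin(-6π/6)

ω_6^3 = cos(-6π/6) + i·sin(-6π/6) = -1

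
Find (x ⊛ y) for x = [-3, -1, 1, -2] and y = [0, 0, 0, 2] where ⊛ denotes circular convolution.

(x ⊛ y)[n] = Σ(m=0 to 3) x[m] · y[(n-m) mod 4]

Computing each output sample:
(x ⊛ y)[0] = -2
(x ⊛ y)[1] = 2
(x ⊛ y)[2] = -4
(x ⊛ y)[3] = -6

x ⊛ y = [-2, 2, -4, -6]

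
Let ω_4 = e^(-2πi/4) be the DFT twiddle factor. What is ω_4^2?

ω_4^2 = e^(-2πi·2/4)
= cos(-2π·2/4) + i·sin(-2π·2/4)
= cos(-4π/4) + i·sin(-4π/4)

ω_4^2 = cos(-4π/4) + i·sin(-4π/4) = -1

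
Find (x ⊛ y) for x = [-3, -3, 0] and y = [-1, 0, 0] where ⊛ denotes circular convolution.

(x ⊛ y)[n] = Σ(m=0 to 2) x[m] · y[(n-m) mod 3]

Computing each output sample:
(x ⊛ y)[0] = 3
(x ⊛ y)[1] = 3
(x ⊛ y)[2] = 0

x ⊛ y = [3, 3, 0]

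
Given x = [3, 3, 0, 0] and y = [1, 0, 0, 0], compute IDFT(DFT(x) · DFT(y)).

(x ⊛ y)[n] = Σ(m=0 to 3) x[m] · y[(n-m) mod 4]

Computing each output sample:
(x ⊛ y)[0] = 3
(x ⊛ y)[1] = 3
(x ⊛ y)[2] = 0
(x ⊛ y)[3] = 0

x ⊛ y = [3, 3, 0, 0]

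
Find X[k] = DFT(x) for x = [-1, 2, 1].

X[k] = Σ(n=0 to 2) x[n] · ω_3^(nk)
where ω_3 = e^(-2πi/3)

Computing each X[k]:
X[0] = 2
X[1] = -2.5000-0.8660i
X[2] = -2.5000+0.8660i

X = [2, -2.5000-0.8660i, -2.5000+0.8660i]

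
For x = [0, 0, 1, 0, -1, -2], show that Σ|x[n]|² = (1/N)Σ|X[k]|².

Time domain:
Σ|x[n]|² = |0|² + |0|² + |1|² + |0|² + |-1|² + |-2|² = 6.0000

Frequency domain:
(1/6)Σ|X[k]|² = (1/6)(|-2|² + |-1.0000-3.4641i|² + |1|² + |2|² + |1|² + |-1.0000+3.4641i|²) = (1/6)·36.0000 = 6.0000

Both sides agree, confirming Parseval's theorem.

Σ|x[n]|² = (1/N)Σ|X[k]|² = 6.0000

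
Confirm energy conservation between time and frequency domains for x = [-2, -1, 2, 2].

Time domain:
Σ|x[n]|² = |-2|² + |-1|² + |2|² + |2|² = 13.0000

Frequency domain:
(1/4)Σ|X[k]|² = (1/4)(|1|² + |-4+3i|² + |-1|² + |-4-3i|²) = (1/4)·52.0000 = 13.0000

Both sides agree, confirming Parseval's theorem.

Σ|x[n]|² = (1/N)Σ|X[k]|² = 13.0000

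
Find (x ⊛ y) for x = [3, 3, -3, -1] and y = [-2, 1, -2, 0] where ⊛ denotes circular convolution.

(x ⊛ y)[n] = Σ(m=0 to 3) x[m] · y[(n-m) mod 4]

Computing each output sample:
(x ⊛ y)[0] = -1
(x ⊛ y)[1] = -1
(x ⊛ y)[2] = 3
(x ⊛ y)[3] = -7

x ⊛ y = [-1, -1, 3, -7]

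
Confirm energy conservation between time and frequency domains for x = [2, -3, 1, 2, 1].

Time domain:
Σ|x[n]|² = |2|² + |-3|² + |1|² + |2|² + |1|² = 19.0000

Frequency domain:
(1/5)Σ|X[k]|² = (1/5)(|3|² + |-1.0451+4.3920i|² + |4.5451+1.4001i|² + |4.5451-1.4001i|² + |-1.0451-4.3920i|²) = (1/5)·95.0000 = 19.0000

Both sides agree, confirming Parseval's theorem.

Σ|x[n]|² = (1/N)Σ|X[k]|² = 19.0000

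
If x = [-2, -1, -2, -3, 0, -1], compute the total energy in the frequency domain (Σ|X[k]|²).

Parseval: Σ|x[n]|² = (1/N)Σ|X[k]|², so Σ|X[k]|² = N·Σ|x[n]|² = 6·19.0000

Σ|X[k]|² = N·Σ|x[n]|² = 6·19.0000 = 114.0000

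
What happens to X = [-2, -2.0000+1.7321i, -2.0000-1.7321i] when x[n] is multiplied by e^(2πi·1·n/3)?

Modulation property: DFT(ω_3^(-1n)·x[n]) = X[(k-1) mod 3], so circularly shift X by 1 positions.

X[k-1] = [-2.0000-1.7321i, -2, -2.0000+1.7321i]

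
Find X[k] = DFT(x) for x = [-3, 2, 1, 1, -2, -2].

X[k] = Σ(n=0 to 5) x[n] · ω_6^(nk)
where ω_6 = e^(-2πi/6)

Computing each X[k]:
X[0] = -3
X[1] = -3.5000-6.0622i
X[2] = -1.5000-0.8660i
X[3] = -5
X[4] = -1.5000+0.8660i
X[5] = -3.5000+6.0622i

X = [-3, -3.5000-6.0622i, -1.5000-0.8660i, -5, -1.5000+0.8660i, -3.5000+6.0622i]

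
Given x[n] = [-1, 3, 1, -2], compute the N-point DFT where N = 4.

X[k] = Σ(n=0 to 3) x[n] · ω_4^(nk)
where ω_4 = e^(-2πi/4)

Computing each X[k]:
X[0] = 1
X[1] = -2-5i
X[2] = -1
X[3] = -2+5i

X = [1, -2-5i, -1, -2+5i]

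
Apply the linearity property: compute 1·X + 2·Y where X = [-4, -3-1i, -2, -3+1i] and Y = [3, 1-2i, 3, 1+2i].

By linearity: DFT(1x + 2y) = 1·DFT(x) + 2·DFT(y)
= 1·[-4, -3-1i, -2, -3+1i] + 2·[3, 1-2i, 3, 1+2i]

Computing element-wise:
Z[0] = 1·(-4) + 2·(3) = 2
Z[1] = 1·(-3-1i) + 2·(1-2i) = -1-5i
Z[2] = 1·(-2) + 2·(3) = 4
Z[3] = 1·(-3+1i) + 2·(1+2i) = -1+5i

DFT(1x + 2y) = 1·X + 2·Y = [2, -1-5i, 4, -1+5i]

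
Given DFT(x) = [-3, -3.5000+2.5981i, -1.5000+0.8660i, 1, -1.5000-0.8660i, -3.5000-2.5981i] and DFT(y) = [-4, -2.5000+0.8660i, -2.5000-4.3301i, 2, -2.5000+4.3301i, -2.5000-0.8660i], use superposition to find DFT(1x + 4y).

By linearity: DFT(1x + 4y) = 1·DFT(x) + 4·DFT(y)
= 1·[-3, -3.5000+2.5981i, -1.5000+0.8660i, 1, -1.5000-0.8660i, -3.5000-2.5981i] + 4·[-4, -2.5000+0.8660i, -2.5000-4.3301i, 2, -2.5000+4.3301i, -2.5000-0.8660i]

Computing element-wise:
Z[0] = 1·(-3) + 4·(-4) = -19
Z[1] = 1·(-3.5000+2.5981i) + 4·(-2.5000+0.8660i) = -13.5000+6.0621i
Z[2] = 1·(-1.5000+0.8660i) + 4·(-2.5000-4.3301i) = -11.5000-16.4544i
Z[3] = 1·(1) + 4·(2) = 9
Z[4] = 1·(-1.5000-0.8660i) + 4·(-2.5000+4.3301i) = -11.5000+16.4544i
Z[5] = 1·(-3.5000-2.5981i) + 4·(-2.5000-0.8660i) = -13.5000-6.0621i

DFT(1x + 4y) = 1·X + 4·Y = [-19, -13.5000+6.0621i, -11.5000-16.4544i, 9, -11.5000+16.4544i, -13.5000-6.0621i]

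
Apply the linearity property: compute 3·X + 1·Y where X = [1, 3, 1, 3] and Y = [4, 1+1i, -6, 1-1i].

By linearity: DFT(3x + 1y) = 3·DFT(x) + 1·DFT(y)
= 3·[1, 3, 1, 3] + 1·[4, 1+1i, -6, 1-1i]

Computing element-wise:
Z[0] = 3·(1) + 1·(4) = 7
Z[1] = 3·(3) + 1·(1+1i) = 10+1i
Z[2] = 3·(1) + 1·(-6) = -3
Z[3] = 3·(3) + 1·(1-1i) = 10-1i

DFT(3x + 1y) = 3·X + 1·Y = [7, 10+1i, -3, 10-1i]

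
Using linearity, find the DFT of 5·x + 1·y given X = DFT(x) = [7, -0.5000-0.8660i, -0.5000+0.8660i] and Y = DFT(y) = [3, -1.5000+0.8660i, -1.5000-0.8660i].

By linearity: DFT(5x + 1y) = 5·DFT(x) + 1·DFT(y)
= 5·[7, -0.5000-0.8660i, -0.5000+0.8660i] + 1·[3, -1.5000+0.8660i, -1.5000-0.8660i]

Computing element-wise:
Z[0] = 5·(7) + 1·(3) = 38
Z[1] = 5·(-0.5000-0.8660i) + 1·(-1.5000+0.8660i) = -4.0000-3.4640i
Z[2] = 5·(-0.5000+0.8660i) + 1·(-1.5000-0.8660i) = -4.0000+3.4640i

DFT(5x + 1y) = 5·X + 1·Y = [38, -4.0000-3.4640i, -4.0000+3.4640i]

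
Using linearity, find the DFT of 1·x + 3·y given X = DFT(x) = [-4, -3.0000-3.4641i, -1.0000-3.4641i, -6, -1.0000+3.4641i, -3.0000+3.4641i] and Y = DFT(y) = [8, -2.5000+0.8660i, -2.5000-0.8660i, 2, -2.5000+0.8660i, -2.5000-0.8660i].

By linearity: DFT(1x + 3y) = 1·DFT(x) + 3·DFT(y)
= 1·[-4, -3.0000-3.4641i, -1.0000-3.4641i, -6, -1.0000+3.4641i, -3.0000+3.4641i] + 3·[8, -2.5000+0.8660i, -2.5000-0.8660i, 2, -2.5000+0.8660i, -2.5000-0.8660i]

Computing element-wise:
Z[0] = 1·(-4) + 3·(8) = 20
Z[1] = 1·(-3.0000-3.4641i) + 3·(-2.5000+0.8660i) = -10.5000-0.8661i
Z[2] = 1·(-1.0000-3.4641i) + 3·(-2.5000-0.8660i) = -8.5000-6.0621i
Z[3] = 1·(-6) + 3·(2) = 0
Z[4] = 1·(-1.0000+3.4641i) + 3·(-2.5000+0.8660i) = -8.5000+6.0621i
Z[5] = 1·(-3.0000+3.4641i) + 3·(-2.5000-0.8660i) = -10.5000+0.8661i

DFT(1x + 3y) = 1·X + 3·Y = [20, -10.5000-0.8661i, -8.5000-6.0621i, 0, -8.5000+6.0621i, -10.5000+0.8661i]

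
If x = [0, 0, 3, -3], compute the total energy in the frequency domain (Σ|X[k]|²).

Parseval: Σ|x[n]|² = (1/N)Σ|X[k]|², so Σ|X[k]|² = N·Σ|x[n]|² = 4·18.0000

Σ|X[k]|² = N·Σ|x[n]|² = 4·18.0000 = 72.0000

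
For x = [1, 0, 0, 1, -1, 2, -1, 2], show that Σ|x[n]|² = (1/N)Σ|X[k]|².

Time domain:
Σ|x[n]|² = |1|² + |0|² + |0|² + |1|² + |-1|² + |2|² + |-1|² + |2|² = 12.0000

Frequency domain:
(1/8)Σ|X[k]|² = (1/8)(|4|² + |1.2929+1.1213i|² + |1+1i|² + |2.7071+3.1213i|² + |-6|² + |2.7071-3.1213i|² + |1-1i|² + |1.2929-1.1213i|²) = (1/8)·96.0000 = 12.0000

Both sides agree, confirming Parseval's theorem.

Σ|x[n]|² = (1/N)Σ|X[k]|² = 12.0000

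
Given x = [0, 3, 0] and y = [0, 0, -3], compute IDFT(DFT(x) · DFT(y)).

(x ⊛ y)[n] = Σ(m=0 to 2) x[m] · y[(n-m) mod 3]

Computing each output sample:
(x ⊛ y)[0] = -9
(x ⊛ y)[1] = 0
(x ⊛ y)[2] = 0

x ⊛ y = [-9, 0, 0]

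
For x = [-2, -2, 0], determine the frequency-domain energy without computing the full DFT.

Parseval: Σ|x[n]|² = (1/N)Σ|X[k]|², so Σ|X[k]|² = N·Σ|x[n]|² = 3·8.0000

Σ|X[k]|² = N·Σ|x[n]|² = 3·8.0000 = 24.0000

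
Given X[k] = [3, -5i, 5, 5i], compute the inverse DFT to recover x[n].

x[n] = (1/4) Σ(k=0 to 3) X[k] · e^(2πikn/4)

Computing each x[n]:
x[0] = 2
x[1] = 2
x[2] = 2
x[3] = -3

x = [2, 2, 2, -3]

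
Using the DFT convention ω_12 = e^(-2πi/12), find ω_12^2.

ω_12^2 = e^(-2πi·2/12)
= cos(-2π·2/12) + i·sin(-2π·2/12)
= cos(-4π/12) + i·sin(-4π/12)

ω_12^2 = cos(-4π/12) + i·sin(-4π/12) = 0.5000-0.8660i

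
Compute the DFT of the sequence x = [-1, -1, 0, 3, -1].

X[k] = Σ(n=0 to 4) x[n] · ω_5^(nk)
where ω_5 = e^(-2πi/5)

Computing each X[k]:
X[0] = 0
X[1] = -4.0451+1.7634i
X[2] = 1.5451-2.8532i
X[3] = 1.5451+2.8532i
X[4] = -4.0451-1.7634i

X = [0, -4.0451+1.7634i, 1.5451-2.8532i, 1.5451+2.8532i, -4.0451-1.7634i]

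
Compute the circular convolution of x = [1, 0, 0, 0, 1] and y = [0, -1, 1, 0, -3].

(x ⊛ y)[n] = Σ(m=0 to 4) x[m] · y[(n-m) mod 5]

Computing each output sample:
(x ⊛ y)[0] = -1
(x ⊛ y)[1] = 0
(x ⊛ y)[2] = 1
(x ⊛ y)[3] = -3
(x ⊛ y)[4] = -3

x ⊛ y = [-1, 0, 1, -3, -3]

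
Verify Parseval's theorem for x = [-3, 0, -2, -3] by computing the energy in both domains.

Time domain:
Σ|x[n]|² = |-3|² + |0|² + |-2|² + |-3|² = 22.0000

Frequency domain:
(1/4)Σ|X[k]|² = (1/4)(|-8|² + |-1-3i|² + |-2|² + |-1+3i|²) = (1/4)·88.0000 = 22.0000

Both sides agree, confirming Parseval's theorem.

Σ|x[n]|² = (1/N)Σ|X[k]|² = 22.0000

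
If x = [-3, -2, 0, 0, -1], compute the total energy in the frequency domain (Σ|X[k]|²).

Parseval: Σ|x[n]|² = (1/N)Σ|X[k]|², so Σ|X[k]|² = N·Σ|x[n]|² = 5·14.0000

Σ|X[k]|² = N·Σ|x[n]|² = 5·14.0000 = 70.0000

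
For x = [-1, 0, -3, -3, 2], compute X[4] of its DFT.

X[4] = Σ(n=0 to 4) x[n] · ω_5^(4n) where ω_5 = e^(-2πi/5)
= (-1)·ω_5^0 + (0)·ω_5^4 + (-3)·ω_5^8 + (-3)·ω_5^12 + (2)·ω_5^16

X[4] = 4.4721-1.9021i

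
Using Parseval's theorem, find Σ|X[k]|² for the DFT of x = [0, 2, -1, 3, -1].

Parseval: Σ|x[n]|² = (1/N)Σ|X[k]|², so Σ|X[k]|² = N·Σ|x[n]|² = 5·15.0000

Σ|X[k]|² = N·Σ|x[n]|² = 5·15.0000 = 75.0000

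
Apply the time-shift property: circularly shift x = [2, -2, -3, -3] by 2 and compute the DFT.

Time shift by 2: X_shifted[k] = ω_4^(2k) · X[k]
Shifted x = [-3, -3, 2, -2]

DFT(x[n-2]) = [-6, -5+1i, 4, -5-1i]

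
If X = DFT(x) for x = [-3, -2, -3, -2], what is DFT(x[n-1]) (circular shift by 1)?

Time shift by 1: X_shifted[k] = ω_4^(1k) · X[k]
Shifted x = [-2, -3, -2, -3]

DFT(x[n-1]) = [-10, 0, 2, 0]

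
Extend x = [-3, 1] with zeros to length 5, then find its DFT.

Original 2-point DFT: [-2, -4]
Zero-padded 5-point DFT provides frequency interpolation.

DFT_5([x, 0, ...]) = [-2, -2.6910-0.9511i, -3.8090-0.5878i, -3.8090+0.5878i, -2.6910+0.9511i]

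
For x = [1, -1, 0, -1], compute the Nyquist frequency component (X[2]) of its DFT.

X[2] = Σ(n=0 to 3) x[n] · ω_4^(2n) where ω_4 = e^(-2πi/4)
= (1)·ω_4^0 + (-1)·ω_4^2 + (0)·ω_4^4 + (-1)·ω_4^6

X[2] = 3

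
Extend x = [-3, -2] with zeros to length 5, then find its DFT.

Original 2-point DFT: [-5, -1]
Zero-padded 5-point DFT provides frequency interpolation.

DFT_5([x, 0, ...]) = [-5, -3.6180+1.9021i, -1.3820+1.1756i, -1.3820-1.1756i, -3.6180-1.9021i]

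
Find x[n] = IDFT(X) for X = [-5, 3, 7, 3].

x[n] = (1/4) Σ(k=0 to 3) X[k] · e^(2πikn/4)

Computing each x[n]:
x[0] = 2
x[1] = -3
x[2] = -1
x[3] = -3

x = [2, -3, -1, -3]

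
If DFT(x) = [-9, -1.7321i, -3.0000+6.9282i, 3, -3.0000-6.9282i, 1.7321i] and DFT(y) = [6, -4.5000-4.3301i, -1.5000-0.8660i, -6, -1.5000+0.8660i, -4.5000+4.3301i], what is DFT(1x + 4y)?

By linearity: DFT(1x + 4y) = 1·DFT(x) + 4·DFT(y)
= 1·[-9, -1.7321i, -3.0000+6.9282i, 3, -3.0000-6.9282i, 1.7321i] + 4·[6, -4.5000-4.3301i, -1.5000-0.8660i, -6, -1.5000+0.8660i, -4.5000+4.3301i]

Computing element-wise:
Z[0] = 1·(-9) + 4·(6) = 15
Z[1] = 1·(-1.7321i) + 4·(-4.5000-4.3301i) = -18.0000-19.0525i
Z[2] = 1·(-3.0000+6.9282i) + 4·(-1.5000-0.8660i) = -9.0000+3.4642i
Z[3] = 1·(3) + 4·(-6) = -21
Z[4] = 1·(-3.0000-6.9282i) + 4·(-1.5000+0.8660i) = -9.0000-3.4642i
Z[5] = 1·(1.7321i) + 4·(-4.5000+4.3301i) = -18.0000+19.0525i

DFT(1x + 4y) = 1·X + 4·Y = [15, -18.0000-19.0525i, -9.0000+3.4642i, -21, -9.0000-3.4642i, -18.0000+19.0525i]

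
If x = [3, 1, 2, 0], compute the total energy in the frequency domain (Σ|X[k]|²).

Parseval: Σ|x[n]|² = (1/N)Σ|X[k]|², so Σ|X[k]|² = N·Σ|x[n]|² = 4·14.0000

Σ|X[k]|² = N·Σ|x[n]|² = 4·14.0000 = 56.0000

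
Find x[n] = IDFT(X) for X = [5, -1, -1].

x[n] = (1/3) Σ(k=0 to 2) X[k] · e^(2πikn/3)

Computing each x[n]:
x[0] = 1
x[1] = 2
x[2] = 2

x = [1, 2, 2]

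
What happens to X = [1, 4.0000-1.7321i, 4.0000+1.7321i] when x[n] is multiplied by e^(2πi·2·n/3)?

Modulation property: DFT(ω_3^(-2n)·x[n]) = X[(k-2) mod 3], so circularly shift X by 2 positions.

X[k-2] = [4.0000-1.7321i, 4.0000+1.7321i, 1]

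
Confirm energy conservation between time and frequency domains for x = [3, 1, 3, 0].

Time domain:
Σ|x[n]|² = |3|² + |1|² + |3|² + |0|² = 19.0000

Frequency domain:
(1/4)Σ|X[k]|² = (1/4)(|7|² + |-1i|² + |5|² + |1i|²) = (1/4)·76.0000 = 19.0000

Both sides agree, confirming Parseval's theorem.

Σ|x[n]|² = (1/N)Σ|X[k]|² = 19.0000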